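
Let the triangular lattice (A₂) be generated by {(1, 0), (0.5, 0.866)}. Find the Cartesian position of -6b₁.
(-6, 0)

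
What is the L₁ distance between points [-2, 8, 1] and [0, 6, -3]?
8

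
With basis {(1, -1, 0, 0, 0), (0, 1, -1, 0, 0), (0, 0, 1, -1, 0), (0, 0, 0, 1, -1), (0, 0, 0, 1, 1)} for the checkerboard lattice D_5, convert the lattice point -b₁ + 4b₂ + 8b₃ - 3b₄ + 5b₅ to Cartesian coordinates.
(-1, 5, 4, -6, 8)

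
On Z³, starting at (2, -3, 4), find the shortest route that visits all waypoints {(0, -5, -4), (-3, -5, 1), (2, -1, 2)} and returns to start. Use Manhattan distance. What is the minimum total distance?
34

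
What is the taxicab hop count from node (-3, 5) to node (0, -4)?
12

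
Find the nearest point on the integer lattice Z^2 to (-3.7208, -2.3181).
(-4, -2)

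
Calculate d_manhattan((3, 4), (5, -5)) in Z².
11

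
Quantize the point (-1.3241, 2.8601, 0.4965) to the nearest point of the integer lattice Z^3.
(-1, 3, 0)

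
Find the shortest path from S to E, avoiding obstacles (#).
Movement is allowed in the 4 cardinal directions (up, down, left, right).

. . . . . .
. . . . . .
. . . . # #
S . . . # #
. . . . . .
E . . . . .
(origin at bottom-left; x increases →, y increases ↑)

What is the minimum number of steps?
2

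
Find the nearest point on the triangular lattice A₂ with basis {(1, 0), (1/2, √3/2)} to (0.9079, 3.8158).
(1, 3.464)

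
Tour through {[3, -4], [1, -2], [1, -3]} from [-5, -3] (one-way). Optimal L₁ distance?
11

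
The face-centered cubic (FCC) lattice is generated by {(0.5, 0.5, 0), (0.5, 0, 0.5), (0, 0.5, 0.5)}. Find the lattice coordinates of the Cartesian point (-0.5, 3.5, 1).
2b₁ - 3b₂ + 5b₃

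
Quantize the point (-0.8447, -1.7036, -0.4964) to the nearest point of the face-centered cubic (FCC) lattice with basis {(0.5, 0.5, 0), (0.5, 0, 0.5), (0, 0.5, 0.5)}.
(-1, -1.5, -0.5)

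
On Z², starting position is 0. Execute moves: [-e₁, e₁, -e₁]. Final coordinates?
(-1, 0)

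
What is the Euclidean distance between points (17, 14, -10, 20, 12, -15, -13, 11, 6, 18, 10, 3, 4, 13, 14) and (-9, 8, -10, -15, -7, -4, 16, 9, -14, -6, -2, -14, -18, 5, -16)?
78.2368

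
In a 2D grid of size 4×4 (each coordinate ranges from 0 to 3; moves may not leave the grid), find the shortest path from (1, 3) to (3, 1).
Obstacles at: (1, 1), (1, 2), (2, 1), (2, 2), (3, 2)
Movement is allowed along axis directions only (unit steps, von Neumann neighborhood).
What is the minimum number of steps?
8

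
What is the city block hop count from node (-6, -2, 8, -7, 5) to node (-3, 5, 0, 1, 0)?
31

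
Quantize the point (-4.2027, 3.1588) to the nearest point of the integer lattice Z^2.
(-4, 3)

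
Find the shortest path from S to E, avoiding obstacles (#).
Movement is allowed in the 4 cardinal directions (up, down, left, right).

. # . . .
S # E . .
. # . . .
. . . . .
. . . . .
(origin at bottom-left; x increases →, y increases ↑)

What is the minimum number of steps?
6
(one shortest path: (0, 3) → (0, 2) → (0, 1) → (1, 1) → (2, 1) → (2, 2) → (2, 3))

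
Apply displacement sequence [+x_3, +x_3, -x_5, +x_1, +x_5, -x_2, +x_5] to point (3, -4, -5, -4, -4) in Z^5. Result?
(4, -5, -3, -4, -3)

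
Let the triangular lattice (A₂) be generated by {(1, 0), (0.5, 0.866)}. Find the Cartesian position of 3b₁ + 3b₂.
(4.5, 2.598)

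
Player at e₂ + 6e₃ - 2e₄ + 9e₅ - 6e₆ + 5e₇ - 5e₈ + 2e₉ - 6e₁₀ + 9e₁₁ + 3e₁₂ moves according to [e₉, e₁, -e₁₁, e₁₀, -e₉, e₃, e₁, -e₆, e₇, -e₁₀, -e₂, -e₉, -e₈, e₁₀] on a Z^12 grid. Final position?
(2, 0, 7, -2, 9, -7, 6, -6, 1, -5, 8, 3)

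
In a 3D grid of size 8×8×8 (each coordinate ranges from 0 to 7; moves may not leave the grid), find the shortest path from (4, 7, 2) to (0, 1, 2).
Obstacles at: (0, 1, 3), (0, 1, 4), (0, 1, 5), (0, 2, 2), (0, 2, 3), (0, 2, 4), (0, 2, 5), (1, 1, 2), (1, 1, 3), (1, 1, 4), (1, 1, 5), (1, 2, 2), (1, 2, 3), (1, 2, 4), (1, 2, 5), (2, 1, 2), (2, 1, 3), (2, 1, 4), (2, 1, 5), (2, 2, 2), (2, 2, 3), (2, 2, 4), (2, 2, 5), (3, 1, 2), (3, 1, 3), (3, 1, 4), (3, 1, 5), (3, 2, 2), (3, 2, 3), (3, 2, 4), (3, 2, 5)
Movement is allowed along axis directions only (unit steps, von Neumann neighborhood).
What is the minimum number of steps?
12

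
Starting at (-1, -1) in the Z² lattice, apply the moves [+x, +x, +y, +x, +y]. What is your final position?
(2, 1)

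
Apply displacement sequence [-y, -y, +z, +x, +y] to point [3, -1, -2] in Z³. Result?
(4, -2, -1)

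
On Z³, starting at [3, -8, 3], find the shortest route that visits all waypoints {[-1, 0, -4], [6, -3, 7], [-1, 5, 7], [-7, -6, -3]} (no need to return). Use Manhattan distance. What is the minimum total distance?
56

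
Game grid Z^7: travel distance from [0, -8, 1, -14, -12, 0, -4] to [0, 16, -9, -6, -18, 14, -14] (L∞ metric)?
24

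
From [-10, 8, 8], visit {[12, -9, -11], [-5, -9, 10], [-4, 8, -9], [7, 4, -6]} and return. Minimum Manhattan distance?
126
(one optimal route: (-10, 8, 8) → (-5, -9, 10) → (12, -9, -11) → (7, 4, -6) → (-4, 8, -9) → (-10, 8, 8))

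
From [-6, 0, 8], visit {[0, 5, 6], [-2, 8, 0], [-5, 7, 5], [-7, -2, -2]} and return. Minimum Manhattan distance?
60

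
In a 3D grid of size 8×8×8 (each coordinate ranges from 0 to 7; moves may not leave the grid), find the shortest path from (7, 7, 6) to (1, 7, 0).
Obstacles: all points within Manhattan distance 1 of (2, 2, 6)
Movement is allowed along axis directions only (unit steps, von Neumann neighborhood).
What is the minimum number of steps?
12
(one shortest path: (7, 7, 6) → (6, 7, 6) → (5, 7, 6) → (4, 7, 6) → (3, 7, 6) → (2, 7, 6) → (1, 7, 6) → (1, 7, 5) → (1, 7, 4) → (1, 7, 3) → (1, 7, 2) → (1, 7, 1) → (1, 7, 0))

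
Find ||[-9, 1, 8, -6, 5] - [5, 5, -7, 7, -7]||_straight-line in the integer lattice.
27.3861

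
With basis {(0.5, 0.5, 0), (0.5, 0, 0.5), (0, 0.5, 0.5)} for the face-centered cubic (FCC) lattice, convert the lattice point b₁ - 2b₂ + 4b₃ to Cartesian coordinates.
(-0.5, 2.5, 1)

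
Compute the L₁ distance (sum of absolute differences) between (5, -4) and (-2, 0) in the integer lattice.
11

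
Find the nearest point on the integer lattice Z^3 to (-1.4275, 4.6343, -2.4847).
(-1, 5, -2)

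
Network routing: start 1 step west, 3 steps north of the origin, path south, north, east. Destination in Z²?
(0, 3)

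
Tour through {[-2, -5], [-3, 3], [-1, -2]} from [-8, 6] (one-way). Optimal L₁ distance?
19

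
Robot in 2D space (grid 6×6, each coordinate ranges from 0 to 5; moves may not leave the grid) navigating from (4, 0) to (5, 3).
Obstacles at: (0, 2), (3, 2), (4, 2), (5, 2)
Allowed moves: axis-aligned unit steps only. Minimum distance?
8
(one shortest path: (4, 0) → (3, 0) → (2, 0) → (2, 1) → (2, 2) → (2, 3) → (3, 3) → (4, 3) → (5, 3))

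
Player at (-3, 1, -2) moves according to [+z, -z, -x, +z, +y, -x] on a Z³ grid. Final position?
(-5, 2, -1)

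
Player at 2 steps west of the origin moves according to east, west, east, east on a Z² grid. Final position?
(0, 0)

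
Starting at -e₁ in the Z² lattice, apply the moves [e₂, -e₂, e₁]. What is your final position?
(0, 0)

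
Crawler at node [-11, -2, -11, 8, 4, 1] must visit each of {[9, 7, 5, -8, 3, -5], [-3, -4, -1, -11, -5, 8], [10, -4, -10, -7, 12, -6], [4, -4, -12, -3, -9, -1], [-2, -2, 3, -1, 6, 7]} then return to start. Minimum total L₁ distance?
242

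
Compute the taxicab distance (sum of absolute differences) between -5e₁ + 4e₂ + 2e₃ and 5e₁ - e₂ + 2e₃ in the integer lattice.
15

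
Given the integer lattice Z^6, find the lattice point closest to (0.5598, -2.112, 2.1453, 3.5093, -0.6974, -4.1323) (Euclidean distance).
(1, -2, 2, 4, -1, -4)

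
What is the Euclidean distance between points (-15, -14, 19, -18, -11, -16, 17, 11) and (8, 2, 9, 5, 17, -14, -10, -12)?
58.8218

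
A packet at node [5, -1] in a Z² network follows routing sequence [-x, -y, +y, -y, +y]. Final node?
(4, -1)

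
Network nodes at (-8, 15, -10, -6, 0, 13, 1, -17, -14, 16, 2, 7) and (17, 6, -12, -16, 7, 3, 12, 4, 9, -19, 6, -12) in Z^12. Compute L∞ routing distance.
35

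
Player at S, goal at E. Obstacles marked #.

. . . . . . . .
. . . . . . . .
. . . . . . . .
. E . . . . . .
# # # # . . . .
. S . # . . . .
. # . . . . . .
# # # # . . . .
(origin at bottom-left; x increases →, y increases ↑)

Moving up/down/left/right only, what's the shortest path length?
10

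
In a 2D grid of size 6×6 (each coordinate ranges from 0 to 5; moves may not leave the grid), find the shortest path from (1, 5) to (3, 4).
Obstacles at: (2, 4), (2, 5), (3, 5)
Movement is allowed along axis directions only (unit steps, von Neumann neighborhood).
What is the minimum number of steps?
5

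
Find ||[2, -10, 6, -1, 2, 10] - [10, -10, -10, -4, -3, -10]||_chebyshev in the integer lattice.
20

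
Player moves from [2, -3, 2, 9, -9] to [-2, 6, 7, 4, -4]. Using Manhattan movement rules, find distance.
28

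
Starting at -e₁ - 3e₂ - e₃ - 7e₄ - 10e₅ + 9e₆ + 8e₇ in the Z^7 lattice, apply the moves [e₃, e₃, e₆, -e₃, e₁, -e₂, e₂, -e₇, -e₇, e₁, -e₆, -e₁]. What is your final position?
(0, -3, 0, -7, -10, 9, 6)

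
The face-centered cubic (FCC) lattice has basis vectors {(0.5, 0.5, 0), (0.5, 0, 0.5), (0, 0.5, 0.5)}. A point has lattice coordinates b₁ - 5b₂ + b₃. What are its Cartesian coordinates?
(-2, 1, -2)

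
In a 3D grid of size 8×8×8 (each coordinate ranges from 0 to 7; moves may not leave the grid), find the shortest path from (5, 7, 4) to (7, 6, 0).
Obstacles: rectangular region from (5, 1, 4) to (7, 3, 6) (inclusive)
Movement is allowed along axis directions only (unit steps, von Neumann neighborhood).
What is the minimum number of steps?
7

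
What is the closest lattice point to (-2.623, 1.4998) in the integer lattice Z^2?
(-3, 1)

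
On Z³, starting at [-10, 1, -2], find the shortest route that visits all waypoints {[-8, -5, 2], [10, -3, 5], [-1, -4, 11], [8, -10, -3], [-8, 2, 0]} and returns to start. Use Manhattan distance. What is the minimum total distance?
96
(one optimal route: (-10, 1, -2) → (8, -10, -3) → (10, -3, 5) → (-1, -4, 11) → (-8, -5, 2) → (-8, 2, 0) → (-10, 1, -2))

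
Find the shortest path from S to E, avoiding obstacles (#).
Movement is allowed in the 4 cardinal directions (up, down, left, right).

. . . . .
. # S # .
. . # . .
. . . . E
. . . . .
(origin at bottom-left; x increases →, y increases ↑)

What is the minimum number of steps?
6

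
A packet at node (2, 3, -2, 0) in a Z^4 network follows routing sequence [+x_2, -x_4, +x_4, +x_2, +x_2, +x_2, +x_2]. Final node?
(2, 8, -2, 0)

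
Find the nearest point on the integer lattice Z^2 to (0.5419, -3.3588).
(1, -3)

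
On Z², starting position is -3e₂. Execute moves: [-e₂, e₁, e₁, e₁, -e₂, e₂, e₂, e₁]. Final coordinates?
(4, -3)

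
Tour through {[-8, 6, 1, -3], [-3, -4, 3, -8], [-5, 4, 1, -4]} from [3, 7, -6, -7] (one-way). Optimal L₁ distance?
45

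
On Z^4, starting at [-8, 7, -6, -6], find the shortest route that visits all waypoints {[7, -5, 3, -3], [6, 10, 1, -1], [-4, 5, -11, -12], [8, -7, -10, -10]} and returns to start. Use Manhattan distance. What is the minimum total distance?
116
(one optimal route: (-8, 7, -6, -6) → (6, 10, 1, -1) → (7, -5, 3, -3) → (8, -7, -10, -10) → (-4, 5, -11, -12) → (-8, 7, -6, -6))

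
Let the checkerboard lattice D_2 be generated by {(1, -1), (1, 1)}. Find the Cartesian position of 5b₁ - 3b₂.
(2, -8)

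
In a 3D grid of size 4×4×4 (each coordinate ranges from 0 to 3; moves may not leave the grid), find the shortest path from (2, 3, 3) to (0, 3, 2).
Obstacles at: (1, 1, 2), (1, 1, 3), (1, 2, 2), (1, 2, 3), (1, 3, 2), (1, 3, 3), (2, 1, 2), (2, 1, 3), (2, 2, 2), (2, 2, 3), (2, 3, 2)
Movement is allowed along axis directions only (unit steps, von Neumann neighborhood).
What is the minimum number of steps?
7
(one shortest path: (2, 3, 3) → (3, 3, 3) → (3, 3, 2) → (3, 3, 1) → (2, 3, 1) → (1, 3, 1) → (0, 3, 1) → (0, 3, 2))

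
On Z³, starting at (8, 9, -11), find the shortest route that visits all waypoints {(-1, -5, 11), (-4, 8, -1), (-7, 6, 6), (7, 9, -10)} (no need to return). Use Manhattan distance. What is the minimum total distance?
57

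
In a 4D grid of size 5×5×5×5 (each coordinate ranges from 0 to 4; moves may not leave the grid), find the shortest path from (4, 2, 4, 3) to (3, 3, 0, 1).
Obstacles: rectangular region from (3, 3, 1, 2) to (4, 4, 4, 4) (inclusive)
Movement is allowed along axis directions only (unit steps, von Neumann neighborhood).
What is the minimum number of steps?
8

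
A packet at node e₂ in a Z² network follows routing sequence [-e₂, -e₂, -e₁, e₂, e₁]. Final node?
(0, 0)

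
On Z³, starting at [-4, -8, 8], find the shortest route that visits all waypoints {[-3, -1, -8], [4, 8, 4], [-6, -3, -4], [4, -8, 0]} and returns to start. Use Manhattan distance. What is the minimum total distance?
92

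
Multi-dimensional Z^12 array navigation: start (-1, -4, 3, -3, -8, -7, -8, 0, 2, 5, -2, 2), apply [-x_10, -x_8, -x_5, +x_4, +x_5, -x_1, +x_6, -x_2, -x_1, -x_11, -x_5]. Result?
(-3, -5, 3, -2, -9, -6, -8, -1, 2, 4, -3, 2)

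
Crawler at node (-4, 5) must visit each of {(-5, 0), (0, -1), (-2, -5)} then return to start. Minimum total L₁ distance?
30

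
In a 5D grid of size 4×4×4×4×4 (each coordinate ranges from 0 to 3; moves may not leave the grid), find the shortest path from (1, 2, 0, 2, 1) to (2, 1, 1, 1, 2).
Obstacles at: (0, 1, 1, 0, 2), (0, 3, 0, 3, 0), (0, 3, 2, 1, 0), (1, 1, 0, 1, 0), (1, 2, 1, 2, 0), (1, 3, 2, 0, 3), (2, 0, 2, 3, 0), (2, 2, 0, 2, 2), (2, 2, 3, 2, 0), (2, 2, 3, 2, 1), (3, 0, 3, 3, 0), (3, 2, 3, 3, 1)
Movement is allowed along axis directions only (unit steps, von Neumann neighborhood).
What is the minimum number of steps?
5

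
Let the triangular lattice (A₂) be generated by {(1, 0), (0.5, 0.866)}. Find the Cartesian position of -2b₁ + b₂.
(-1.5, 0.866)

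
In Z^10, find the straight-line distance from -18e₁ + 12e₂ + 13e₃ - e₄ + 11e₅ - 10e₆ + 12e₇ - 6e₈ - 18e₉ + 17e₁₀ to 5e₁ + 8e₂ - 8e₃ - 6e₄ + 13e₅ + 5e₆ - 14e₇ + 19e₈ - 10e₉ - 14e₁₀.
59.716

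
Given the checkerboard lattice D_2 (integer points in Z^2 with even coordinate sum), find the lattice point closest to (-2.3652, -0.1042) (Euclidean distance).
(-2, 0)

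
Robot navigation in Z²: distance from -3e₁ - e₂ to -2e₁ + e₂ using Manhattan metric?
3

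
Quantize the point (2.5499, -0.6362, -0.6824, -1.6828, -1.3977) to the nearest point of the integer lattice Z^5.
(3, -1, -1, -2, -1)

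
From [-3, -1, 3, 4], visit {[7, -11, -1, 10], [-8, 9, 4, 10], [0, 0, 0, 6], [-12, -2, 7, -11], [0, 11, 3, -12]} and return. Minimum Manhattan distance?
164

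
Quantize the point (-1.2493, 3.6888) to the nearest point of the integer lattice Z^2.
(-1, 4)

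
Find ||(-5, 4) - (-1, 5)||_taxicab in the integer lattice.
5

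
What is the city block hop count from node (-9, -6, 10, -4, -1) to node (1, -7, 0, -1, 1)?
26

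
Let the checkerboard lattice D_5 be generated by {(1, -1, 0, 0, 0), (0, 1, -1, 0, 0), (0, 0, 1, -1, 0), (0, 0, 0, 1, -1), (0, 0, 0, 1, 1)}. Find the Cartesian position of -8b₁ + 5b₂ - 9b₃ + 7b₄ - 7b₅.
(-8, 13, -14, 9, -14)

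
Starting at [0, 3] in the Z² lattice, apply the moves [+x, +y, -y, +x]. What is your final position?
(2, 3)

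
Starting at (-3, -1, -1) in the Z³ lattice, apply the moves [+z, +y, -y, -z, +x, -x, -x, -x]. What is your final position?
(-5, -1, -1)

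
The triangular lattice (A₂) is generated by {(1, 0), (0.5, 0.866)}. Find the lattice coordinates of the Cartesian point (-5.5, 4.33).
-8b₁ + 5b₂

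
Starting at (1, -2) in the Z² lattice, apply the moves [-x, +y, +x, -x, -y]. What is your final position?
(0, -2)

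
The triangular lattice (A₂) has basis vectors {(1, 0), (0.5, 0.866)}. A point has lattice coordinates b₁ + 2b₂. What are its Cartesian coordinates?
(2, 1.732)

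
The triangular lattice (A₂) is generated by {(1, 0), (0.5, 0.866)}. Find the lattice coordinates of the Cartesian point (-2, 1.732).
-3b₁ + 2b₂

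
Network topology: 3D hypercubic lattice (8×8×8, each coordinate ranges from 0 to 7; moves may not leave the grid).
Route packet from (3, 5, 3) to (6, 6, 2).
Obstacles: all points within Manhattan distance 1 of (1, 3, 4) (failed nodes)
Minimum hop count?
5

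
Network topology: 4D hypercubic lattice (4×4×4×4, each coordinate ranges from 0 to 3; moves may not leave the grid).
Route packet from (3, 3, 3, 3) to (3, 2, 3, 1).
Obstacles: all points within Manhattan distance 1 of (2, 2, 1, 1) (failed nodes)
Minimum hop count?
3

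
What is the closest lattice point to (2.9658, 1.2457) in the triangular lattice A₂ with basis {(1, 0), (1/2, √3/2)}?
(3, 1.732)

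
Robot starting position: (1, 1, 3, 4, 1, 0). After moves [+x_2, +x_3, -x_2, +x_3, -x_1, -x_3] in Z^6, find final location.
(0, 1, 4, 4, 1, 0)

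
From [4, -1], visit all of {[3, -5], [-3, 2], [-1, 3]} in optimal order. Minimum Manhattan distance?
20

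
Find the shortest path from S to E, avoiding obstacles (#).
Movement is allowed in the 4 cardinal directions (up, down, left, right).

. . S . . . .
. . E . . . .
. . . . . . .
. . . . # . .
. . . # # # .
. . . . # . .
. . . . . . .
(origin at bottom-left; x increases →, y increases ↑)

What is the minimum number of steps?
1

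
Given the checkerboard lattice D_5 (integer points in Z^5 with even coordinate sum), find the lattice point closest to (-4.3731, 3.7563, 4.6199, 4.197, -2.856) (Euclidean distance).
(-4, 4, 5, 4, -3)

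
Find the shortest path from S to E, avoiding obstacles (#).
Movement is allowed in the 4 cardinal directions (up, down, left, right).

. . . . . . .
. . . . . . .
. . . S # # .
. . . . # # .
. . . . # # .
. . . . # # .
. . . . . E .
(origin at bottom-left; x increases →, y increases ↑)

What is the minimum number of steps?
6
(one shortest path: (3, 4) → (3, 3) → (3, 2) → (3, 1) → (3, 0) → (4, 0) → (5, 0))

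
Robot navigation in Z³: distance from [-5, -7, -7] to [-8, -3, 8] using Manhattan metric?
22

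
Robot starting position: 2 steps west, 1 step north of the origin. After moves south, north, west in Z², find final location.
(-3, 1)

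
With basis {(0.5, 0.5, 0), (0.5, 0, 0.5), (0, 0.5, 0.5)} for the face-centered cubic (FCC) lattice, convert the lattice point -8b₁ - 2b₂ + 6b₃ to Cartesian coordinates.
(-5, -1, 2)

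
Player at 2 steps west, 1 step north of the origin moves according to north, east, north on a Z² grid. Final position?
(-1, 3)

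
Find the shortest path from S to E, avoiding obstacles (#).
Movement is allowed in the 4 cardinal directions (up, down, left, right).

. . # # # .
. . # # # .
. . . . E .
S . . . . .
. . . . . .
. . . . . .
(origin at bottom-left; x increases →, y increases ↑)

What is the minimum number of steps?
5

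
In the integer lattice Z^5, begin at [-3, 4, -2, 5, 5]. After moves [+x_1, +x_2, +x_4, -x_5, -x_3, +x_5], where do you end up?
(-2, 5, -3, 6, 5)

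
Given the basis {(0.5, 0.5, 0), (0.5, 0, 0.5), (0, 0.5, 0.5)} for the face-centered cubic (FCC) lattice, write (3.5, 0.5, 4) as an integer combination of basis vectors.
7b₂ + b₃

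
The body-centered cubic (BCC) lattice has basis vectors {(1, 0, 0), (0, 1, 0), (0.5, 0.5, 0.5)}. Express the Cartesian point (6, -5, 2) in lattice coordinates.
4b₁ - 7b₂ + 4b₃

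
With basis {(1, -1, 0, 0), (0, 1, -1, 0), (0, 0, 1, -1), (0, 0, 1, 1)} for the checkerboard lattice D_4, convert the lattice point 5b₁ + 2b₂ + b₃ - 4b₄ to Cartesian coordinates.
(5, -3, -5, -5)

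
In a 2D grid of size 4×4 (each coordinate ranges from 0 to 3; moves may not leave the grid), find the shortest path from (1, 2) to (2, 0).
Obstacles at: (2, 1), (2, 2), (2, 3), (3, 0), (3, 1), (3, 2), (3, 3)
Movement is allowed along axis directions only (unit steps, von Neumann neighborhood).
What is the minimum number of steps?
3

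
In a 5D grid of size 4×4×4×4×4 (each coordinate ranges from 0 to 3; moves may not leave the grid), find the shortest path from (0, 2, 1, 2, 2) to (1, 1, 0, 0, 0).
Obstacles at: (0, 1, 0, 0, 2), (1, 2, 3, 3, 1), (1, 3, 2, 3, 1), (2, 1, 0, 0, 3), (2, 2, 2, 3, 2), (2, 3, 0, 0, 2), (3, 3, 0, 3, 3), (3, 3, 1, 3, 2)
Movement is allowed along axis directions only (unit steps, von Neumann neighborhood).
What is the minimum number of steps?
7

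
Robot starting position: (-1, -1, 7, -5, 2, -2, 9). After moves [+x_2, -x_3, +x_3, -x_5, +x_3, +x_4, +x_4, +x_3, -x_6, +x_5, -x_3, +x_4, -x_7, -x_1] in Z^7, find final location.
(-2, 0, 8, -2, 2, -3, 8)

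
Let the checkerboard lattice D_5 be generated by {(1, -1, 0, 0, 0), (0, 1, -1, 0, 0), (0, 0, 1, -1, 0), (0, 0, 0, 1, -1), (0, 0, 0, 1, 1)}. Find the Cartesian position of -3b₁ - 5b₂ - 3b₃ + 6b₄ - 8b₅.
(-3, -2, 2, 1, -14)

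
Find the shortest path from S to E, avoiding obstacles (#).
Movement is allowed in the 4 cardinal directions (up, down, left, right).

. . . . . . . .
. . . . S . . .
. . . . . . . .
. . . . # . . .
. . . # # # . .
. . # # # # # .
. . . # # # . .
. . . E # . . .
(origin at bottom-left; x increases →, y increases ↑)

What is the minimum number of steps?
11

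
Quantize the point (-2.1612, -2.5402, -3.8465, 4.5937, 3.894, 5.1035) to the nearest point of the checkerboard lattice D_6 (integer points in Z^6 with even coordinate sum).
(-2, -2, -4, 5, 4, 5)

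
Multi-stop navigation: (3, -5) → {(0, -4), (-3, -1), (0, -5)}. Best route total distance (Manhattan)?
10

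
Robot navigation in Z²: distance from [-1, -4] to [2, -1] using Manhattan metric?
6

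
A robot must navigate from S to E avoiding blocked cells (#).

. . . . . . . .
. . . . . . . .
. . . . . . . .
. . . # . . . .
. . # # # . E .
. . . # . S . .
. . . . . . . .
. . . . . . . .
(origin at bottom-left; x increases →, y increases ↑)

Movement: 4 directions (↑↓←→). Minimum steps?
2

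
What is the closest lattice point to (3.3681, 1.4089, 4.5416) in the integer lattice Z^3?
(3, 1, 5)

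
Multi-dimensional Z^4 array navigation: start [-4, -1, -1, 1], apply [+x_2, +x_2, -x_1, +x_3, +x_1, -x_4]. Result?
(-4, 1, 0, 0)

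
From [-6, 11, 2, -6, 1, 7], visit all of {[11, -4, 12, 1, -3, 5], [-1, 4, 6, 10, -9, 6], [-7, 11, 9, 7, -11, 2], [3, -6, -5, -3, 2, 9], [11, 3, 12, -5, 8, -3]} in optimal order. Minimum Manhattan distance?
187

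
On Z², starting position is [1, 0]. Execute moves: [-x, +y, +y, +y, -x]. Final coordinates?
(-1, 3)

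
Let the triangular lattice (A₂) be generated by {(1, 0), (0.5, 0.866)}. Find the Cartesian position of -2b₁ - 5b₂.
(-4.5, -4.33)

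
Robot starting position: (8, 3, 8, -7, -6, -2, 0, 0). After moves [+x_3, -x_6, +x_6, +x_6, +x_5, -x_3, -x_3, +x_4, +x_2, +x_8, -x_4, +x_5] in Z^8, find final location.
(8, 4, 7, -7, -4, -1, 0, 1)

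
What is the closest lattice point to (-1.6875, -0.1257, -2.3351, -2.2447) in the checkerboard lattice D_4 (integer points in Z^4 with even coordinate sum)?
(-2, 0, -2, -2)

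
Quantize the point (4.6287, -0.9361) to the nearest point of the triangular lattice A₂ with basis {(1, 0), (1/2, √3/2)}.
(4.5, -0.866)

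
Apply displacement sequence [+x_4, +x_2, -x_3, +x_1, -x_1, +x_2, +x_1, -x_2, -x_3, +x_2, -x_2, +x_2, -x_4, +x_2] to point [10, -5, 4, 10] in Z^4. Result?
(11, -2, 2, 10)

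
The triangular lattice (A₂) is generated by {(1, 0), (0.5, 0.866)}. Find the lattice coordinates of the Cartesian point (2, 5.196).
-b₁ + 6b₂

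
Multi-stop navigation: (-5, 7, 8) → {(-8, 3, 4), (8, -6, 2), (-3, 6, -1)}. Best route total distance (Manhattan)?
50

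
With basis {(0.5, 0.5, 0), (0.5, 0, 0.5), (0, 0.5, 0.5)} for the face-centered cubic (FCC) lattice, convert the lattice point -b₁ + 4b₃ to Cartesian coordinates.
(-0.5, 1.5, 2)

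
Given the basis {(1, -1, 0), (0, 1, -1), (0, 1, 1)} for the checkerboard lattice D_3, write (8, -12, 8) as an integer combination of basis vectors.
8b₁ - 6b₂ + 2b₃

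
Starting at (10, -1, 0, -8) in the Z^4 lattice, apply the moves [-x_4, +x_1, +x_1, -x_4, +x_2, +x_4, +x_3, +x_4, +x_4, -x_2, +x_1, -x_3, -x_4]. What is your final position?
(13, -1, 0, -8)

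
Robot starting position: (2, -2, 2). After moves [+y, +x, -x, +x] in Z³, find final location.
(3, -1, 2)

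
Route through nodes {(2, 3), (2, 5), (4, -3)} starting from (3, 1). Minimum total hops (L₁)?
15
(one optimal route: (3, 1) → (2, 3) → (2, 5) → (4, -3))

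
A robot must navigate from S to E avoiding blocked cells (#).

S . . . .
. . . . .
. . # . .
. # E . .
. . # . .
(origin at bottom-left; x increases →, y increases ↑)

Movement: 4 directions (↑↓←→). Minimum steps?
7
(one shortest path: (0, 4) → (1, 4) → (2, 4) → (3, 4) → (3, 3) → (3, 2) → (3, 1) → (2, 1))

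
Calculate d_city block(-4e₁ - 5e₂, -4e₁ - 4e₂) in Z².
1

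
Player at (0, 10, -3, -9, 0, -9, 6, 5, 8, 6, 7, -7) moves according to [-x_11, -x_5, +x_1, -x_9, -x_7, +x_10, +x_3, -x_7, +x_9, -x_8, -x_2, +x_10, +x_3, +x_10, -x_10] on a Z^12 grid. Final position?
(1, 9, -1, -9, -1, -9, 4, 4, 8, 8, 6, -7)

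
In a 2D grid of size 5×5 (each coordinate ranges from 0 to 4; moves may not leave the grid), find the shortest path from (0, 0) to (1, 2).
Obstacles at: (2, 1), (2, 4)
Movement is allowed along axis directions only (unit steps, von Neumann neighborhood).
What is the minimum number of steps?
3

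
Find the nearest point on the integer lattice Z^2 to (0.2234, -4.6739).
(0, -5)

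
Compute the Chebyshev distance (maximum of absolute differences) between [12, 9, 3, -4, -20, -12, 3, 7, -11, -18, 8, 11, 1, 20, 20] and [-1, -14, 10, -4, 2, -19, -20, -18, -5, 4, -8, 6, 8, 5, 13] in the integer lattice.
25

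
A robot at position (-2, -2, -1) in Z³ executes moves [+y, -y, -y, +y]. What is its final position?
(-2, -2, -1)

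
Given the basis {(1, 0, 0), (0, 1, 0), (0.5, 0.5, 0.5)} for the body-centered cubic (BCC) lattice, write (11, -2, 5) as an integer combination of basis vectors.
6b₁ - 7b₂ + 10b₃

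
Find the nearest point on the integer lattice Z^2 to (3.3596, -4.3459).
(3, -4)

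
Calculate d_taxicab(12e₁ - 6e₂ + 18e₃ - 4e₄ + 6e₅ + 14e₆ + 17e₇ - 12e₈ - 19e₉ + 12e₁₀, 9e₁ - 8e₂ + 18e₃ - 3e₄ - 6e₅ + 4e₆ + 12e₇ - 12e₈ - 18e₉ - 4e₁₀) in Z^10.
50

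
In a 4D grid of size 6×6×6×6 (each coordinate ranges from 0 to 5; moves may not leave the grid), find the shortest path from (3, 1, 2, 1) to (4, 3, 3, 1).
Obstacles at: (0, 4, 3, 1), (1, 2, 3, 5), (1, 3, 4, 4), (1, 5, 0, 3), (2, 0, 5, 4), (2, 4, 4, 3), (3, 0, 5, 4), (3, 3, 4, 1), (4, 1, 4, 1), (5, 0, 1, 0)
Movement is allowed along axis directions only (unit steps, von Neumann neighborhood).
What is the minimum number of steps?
4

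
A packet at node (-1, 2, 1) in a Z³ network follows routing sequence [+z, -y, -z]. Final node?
(-1, 1, 1)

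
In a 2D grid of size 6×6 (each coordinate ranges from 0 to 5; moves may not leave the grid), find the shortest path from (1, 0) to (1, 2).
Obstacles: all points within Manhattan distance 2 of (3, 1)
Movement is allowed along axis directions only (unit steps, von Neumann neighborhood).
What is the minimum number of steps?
4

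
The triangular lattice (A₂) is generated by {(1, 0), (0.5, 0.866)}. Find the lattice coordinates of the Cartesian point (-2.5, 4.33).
-5b₁ + 5b₂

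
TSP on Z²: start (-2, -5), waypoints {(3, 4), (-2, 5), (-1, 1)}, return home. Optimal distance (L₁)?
30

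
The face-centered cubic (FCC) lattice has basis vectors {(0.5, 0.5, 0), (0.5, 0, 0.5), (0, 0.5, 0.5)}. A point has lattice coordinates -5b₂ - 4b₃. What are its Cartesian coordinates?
(-2.5, -2, -4.5)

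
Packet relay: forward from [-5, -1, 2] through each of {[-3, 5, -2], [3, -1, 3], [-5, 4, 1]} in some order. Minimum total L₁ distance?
29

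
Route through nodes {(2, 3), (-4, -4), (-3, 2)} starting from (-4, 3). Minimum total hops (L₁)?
19
(one optimal route: (-4, 3) → (2, 3) → (-3, 2) → (-4, -4))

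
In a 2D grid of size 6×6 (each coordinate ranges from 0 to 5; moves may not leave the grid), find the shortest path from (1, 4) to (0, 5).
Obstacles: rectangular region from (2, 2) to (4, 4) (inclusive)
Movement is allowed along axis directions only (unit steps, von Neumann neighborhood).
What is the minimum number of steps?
2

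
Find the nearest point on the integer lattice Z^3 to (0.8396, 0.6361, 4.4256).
(1, 1, 4)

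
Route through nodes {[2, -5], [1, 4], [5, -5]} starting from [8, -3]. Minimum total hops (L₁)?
18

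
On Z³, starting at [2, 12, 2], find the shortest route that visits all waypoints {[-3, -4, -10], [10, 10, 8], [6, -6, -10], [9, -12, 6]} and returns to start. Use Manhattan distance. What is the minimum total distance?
110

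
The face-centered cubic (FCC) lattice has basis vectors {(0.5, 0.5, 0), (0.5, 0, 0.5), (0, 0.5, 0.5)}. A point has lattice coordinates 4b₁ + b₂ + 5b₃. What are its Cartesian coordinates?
(2.5, 4.5, 3)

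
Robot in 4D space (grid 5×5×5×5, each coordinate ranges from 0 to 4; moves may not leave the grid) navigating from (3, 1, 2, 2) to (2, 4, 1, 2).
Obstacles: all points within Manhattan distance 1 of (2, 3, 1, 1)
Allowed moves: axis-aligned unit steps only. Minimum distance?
5
(one shortest path: (3, 1, 2, 2) → (2, 1, 2, 2) → (2, 2, 2, 2) → (2, 3, 2, 2) → (2, 4, 2, 2) → (2, 4, 1, 2))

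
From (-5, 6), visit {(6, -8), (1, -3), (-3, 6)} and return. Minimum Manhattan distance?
50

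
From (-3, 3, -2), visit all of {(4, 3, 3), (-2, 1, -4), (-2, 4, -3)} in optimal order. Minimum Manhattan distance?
22
(one optimal route: (-3, 3, -2) → (-2, 1, -4) → (-2, 4, -3) → (4, 3, 3))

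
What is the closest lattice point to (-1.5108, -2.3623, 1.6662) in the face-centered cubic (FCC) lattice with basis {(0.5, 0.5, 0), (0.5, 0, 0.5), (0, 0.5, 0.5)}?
(-1.5, -2.5, 2)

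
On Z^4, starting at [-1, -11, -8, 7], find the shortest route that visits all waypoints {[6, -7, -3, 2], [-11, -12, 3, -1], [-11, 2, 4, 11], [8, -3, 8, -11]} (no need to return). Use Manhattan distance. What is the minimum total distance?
121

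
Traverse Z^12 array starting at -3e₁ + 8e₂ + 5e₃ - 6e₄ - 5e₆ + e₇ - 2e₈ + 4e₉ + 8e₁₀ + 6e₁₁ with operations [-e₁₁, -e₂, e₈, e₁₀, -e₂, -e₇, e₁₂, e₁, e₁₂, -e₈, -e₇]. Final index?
(-2, 6, 5, -6, 0, -5, -1, -2, 4, 9, 5, 2)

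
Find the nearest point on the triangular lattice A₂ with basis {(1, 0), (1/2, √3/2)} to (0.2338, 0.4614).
(0.5, 0.866)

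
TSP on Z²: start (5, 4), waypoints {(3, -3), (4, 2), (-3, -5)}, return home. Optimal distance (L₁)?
34
(one optimal route: (5, 4) → (3, -3) → (-3, -5) → (4, 2) → (5, 4))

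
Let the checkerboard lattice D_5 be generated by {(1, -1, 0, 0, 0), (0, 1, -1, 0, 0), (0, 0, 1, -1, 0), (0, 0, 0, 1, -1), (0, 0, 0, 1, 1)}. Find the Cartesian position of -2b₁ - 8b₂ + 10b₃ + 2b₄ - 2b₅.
(-2, -6, 18, -10, -4)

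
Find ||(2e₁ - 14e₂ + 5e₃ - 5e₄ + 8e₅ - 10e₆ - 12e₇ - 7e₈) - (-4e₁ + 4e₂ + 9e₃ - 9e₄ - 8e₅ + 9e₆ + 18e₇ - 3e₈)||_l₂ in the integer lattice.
43.8748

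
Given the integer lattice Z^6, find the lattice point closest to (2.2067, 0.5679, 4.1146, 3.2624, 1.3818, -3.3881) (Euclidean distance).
(2, 1, 4, 3, 1, -3)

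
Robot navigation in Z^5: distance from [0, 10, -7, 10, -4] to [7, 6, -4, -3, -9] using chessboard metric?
13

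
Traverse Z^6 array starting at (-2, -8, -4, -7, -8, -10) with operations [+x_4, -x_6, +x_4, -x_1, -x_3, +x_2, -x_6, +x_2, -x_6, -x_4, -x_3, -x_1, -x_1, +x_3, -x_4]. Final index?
(-5, -6, -5, -7, -8, -13)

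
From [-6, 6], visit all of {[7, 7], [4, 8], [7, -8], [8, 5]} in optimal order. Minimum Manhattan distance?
33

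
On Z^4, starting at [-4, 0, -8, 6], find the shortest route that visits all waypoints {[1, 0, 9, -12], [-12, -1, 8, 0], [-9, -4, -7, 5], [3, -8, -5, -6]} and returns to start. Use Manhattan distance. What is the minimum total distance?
124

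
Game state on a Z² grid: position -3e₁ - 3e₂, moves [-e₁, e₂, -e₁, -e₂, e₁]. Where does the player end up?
(-4, -3)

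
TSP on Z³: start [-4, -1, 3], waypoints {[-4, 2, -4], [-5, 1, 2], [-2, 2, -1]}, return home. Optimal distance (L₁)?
26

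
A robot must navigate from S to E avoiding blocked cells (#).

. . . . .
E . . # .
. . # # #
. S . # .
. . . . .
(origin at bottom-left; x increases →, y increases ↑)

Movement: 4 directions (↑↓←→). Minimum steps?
3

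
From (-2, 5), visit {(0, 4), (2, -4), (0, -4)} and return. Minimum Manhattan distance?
26
(one optimal route: (-2, 5) → (0, 4) → (2, -4) → (0, -4) → (-2, 5))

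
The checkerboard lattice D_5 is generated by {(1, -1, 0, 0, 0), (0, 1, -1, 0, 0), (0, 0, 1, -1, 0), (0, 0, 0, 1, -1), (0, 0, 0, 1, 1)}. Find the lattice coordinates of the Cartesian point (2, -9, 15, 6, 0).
2b₁ - 7b₂ + 8b₃ + 7b₄ + 7b₅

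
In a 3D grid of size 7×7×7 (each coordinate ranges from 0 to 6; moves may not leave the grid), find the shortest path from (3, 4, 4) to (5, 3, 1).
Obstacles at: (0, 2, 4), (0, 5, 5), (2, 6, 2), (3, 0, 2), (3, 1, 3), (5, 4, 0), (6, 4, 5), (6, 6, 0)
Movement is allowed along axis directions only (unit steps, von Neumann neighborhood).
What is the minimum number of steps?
6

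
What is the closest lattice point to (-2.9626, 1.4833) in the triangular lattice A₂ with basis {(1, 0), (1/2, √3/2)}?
(-3, 1.732)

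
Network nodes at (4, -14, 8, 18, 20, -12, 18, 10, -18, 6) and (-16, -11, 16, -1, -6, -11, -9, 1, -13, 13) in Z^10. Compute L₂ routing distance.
48.9387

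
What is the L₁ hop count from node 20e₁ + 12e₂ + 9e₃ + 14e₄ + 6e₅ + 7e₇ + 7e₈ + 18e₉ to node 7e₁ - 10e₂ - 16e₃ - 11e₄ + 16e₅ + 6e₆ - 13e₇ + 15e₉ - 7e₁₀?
138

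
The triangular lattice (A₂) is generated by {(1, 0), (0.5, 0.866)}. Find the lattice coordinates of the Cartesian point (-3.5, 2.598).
-5b₁ + 3b₂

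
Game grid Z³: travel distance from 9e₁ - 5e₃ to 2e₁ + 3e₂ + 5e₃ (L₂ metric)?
12.5698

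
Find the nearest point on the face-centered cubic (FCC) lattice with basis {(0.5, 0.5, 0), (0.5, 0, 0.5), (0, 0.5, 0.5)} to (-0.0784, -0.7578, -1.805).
(0, -1, -2)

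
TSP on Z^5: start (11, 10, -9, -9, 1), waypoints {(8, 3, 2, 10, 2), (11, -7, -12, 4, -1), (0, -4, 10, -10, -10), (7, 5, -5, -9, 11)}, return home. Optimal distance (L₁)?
202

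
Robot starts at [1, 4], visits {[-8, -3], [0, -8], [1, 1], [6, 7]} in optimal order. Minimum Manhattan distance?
42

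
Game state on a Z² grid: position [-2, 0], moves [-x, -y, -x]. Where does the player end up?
(-4, -1)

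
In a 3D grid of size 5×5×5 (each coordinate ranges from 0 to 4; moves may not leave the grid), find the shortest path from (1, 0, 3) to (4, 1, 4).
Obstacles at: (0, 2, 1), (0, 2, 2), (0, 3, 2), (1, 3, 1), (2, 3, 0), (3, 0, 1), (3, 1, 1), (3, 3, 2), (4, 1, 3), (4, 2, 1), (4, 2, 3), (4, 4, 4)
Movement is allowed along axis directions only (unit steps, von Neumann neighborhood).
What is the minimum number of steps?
5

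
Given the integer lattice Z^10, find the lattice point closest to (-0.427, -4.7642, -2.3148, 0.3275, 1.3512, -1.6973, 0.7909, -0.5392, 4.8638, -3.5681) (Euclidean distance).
(0, -5, -2, 0, 1, -2, 1, -1, 5, -4)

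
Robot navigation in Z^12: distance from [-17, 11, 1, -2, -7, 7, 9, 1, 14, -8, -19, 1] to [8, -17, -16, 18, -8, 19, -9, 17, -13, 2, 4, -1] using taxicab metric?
199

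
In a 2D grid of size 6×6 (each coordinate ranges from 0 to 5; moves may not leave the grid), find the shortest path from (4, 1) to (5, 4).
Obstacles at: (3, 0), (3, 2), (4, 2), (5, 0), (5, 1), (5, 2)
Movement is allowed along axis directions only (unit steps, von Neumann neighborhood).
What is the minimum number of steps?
8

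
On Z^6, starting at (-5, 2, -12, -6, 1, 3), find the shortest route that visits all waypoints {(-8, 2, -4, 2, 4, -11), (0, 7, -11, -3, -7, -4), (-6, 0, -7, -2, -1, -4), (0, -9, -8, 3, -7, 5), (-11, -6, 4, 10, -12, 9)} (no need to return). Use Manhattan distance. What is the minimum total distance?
159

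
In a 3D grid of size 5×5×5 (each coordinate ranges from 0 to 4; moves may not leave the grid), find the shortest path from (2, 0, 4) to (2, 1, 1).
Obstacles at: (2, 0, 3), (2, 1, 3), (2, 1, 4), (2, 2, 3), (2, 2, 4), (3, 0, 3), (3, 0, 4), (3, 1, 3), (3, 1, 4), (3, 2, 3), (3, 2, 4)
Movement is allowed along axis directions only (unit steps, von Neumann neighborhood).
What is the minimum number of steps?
6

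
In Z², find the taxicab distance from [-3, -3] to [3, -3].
6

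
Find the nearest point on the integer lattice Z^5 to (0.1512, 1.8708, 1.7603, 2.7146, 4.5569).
(0, 2, 2, 3, 5)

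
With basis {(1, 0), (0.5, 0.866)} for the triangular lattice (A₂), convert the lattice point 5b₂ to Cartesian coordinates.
(2.5, 4.33)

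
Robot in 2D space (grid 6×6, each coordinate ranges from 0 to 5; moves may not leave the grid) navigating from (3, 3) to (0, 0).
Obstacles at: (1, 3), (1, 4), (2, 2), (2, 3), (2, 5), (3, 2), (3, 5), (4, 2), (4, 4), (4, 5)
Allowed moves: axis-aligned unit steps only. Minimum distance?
10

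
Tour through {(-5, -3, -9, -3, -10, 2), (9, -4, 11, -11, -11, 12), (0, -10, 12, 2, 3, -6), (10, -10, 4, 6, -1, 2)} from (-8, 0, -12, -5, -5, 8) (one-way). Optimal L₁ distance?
161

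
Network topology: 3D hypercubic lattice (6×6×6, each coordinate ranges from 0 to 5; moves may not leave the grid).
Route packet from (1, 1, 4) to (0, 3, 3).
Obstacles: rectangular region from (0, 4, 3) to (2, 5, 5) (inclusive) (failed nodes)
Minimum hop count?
4
(one shortest path: (1, 1, 4) → (0, 1, 4) → (0, 2, 4) → (0, 3, 4) → (0, 3, 3))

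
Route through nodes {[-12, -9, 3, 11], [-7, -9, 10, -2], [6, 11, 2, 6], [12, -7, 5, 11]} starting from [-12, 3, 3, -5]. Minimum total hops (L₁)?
112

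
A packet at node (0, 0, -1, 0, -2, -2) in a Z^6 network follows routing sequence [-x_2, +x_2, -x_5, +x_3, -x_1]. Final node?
(-1, 0, 0, 0, -3, -2)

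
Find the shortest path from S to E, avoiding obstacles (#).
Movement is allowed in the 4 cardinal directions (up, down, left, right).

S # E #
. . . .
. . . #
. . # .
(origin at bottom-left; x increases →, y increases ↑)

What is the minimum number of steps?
4
(one shortest path: (0, 3) → (0, 2) → (1, 2) → (2, 2) → (2, 3))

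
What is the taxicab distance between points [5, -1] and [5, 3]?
4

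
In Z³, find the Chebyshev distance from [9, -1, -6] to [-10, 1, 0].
19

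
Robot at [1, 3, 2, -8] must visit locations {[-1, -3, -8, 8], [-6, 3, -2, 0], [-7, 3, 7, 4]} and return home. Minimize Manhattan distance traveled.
98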